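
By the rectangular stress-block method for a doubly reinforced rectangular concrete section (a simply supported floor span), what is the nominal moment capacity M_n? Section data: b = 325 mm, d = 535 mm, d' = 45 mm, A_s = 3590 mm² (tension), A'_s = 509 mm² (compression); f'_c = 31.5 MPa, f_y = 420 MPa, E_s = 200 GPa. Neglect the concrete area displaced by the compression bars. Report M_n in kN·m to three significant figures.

M_n ≈ 701 kN·m

Assume both tension and compression steel yield.
Net tension couple steel: A_s − A'_s = 3081 mm².
a = (A_s − A'_s) f_y / (0.85 f'_c b) = 1294020/(0.85 × 31.5 × 325) = 148.71 mm.
c = a/β₁ = 148.71/0.825 = 180.25 mm; ε'_s = 0.003(c − d')/c = 0.0023 ≥ f_y/E_s = 0.0021, so compression steel does yield.
M_n = (A_s − A'_s) f_y (d − a/2) + A'_s f_y (d − d') = [1294020 × (535 − 74.355) + 213780 × (535 − 45)] × 10⁻⁶ = 596.08 + 104.75 = 700.83 kN·m.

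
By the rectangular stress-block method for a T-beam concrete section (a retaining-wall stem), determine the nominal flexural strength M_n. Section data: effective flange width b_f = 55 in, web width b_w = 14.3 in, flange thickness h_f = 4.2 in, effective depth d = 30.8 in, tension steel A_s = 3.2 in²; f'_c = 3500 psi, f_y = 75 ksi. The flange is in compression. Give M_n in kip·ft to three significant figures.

M_n ≈ 601 kip·ft

Tension: T = A_s f_y = 3.2 × 75 = 240 kips.
Try a within the flange: a = T/(0.85 f'_c b_f) = 240/(0.85 × 3.5 × 55) = 1.467 in.
Since a = 1.467 ≤ h_f = 4.2 in, the stress block lies entirely in the flange; analyse as a rectangular beam of width b_f.
M_n = T(d − a/2) = 240 × (30.8 − 0.7335) = 7216.0 kip·in.
M_n = 7216.0/12 = 601.33 kip·ft.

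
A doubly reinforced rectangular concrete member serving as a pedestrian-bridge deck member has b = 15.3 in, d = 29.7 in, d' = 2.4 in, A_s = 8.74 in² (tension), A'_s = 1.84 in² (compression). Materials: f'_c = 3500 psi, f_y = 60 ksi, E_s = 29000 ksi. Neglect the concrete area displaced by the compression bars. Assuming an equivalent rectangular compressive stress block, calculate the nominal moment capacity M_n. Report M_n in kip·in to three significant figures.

M_n ≈ 13400 kip·in

Assume both steels yield.
a = (A_s − A'_s) f_y/(0.85 f'_c b) = (8.74 − 1.84) × 60/(0.85 × 3.5 × 15.3) = 9.095 in.
c = a/β₁ = 9.095/0.85 = 10.700 in; ε'_s = 0.003(c − d')/c = 0.0023 ≥ ε_y = 0.0021, so the compression steel yields.
M_n = (A_s − A'_s) f_y (d − a/2) + A'_s f_y (d − d') = 414 × (29.7 − 4.5475) + 110.4 × (29.7 − 2.4) = 10413.1 + 3013.9 = 13427.0 kip·in.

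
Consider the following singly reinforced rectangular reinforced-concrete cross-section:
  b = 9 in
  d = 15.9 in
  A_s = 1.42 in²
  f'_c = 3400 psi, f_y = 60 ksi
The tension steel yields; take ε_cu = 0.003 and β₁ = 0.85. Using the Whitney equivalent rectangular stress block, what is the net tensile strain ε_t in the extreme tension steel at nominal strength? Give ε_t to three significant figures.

a = A_s f_y/(0.85 f'_c b) = 3.276 in.
β₁ = 0.85, so c = a/β₁ = 3.276/0.85 = 3.854 in.
From the linear strain diagram with ε_cu = 0.003: ε_t = 0.003 (d − c)/c = 0.003 × (15.9 − 3.854)/3.854 = 0.00938.
Since ε_t ≥ 0.005, the section is tension-controlled.

ε_t ≈ 0.00938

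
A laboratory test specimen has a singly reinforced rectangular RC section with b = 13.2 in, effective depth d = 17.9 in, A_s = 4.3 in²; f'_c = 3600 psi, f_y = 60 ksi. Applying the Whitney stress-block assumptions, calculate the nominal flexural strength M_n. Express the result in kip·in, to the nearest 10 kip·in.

T = A_s f_y = 4.3 × 60 = 258 kips.
a = T/(0.85 f'_c b) = 258/(0.85 × 3.6 × 13.2) = 6.387 in.
M_n = T(d − a/2) = 258 × (17.9 − 3.1935) = 3794.3 kip·in.

M_n ≈ 3790 kip·in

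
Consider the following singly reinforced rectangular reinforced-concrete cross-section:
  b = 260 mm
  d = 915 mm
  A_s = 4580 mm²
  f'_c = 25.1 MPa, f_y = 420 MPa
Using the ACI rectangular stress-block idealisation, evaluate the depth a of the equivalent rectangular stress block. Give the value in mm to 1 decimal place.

a ≈ 346.8 mm

T = A_s f_y = 4580 × 420 = 1923600 N = 1923.6 kN.
Setting C = 0.85 f'_c a b equal to T: a = 1923600/(0.85 × 25.1 × 260) = 346.8 mm.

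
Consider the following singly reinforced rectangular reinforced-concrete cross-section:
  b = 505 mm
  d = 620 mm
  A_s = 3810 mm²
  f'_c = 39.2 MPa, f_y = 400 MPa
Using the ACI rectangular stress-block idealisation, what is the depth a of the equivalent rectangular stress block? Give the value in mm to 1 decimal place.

a ≈ 90.6 mm

T = A_s f_y = 3810 × 400 = 1524000 N = 1524 kN.
Setting C = 0.85 f'_c a b equal to T: a = 1524000/(0.85 × 39.2 × 505) = 90.6 mm.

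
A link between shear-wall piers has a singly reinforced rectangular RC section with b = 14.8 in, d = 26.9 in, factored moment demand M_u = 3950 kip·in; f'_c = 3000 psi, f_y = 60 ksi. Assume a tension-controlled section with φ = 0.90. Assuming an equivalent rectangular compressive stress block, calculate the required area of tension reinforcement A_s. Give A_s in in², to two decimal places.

A_s ≈ 2.98 in²

M_n = M_u/φ = 3950/0.90 = 4388.89 kip·in.
From M_n = 0.85 f'_c a b (d − a/2):
a = d − √(d² − 2M_n/(0.85 f'_c b)) = 26.9 − √(26.9² − 2 × 4388.89/(0.85 × 3 × 14.8)) = 4.741 in.
A_s = 0.85 f'_c a b / f_y = 0.85 × 3 × 4.741 × 14.8 / 60 = 2.982 in².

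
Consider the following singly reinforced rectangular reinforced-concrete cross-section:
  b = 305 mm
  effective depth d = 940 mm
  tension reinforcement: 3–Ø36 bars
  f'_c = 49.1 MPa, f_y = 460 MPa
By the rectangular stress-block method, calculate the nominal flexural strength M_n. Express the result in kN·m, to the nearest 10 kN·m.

A_s = 3 × 1018 = 3054 mm².
T = A_s f_y = 3054 × 460 = 1404840 N = 1404.84 kN.
From C = T: a = T/(0.85 f'_c b) = 1404840/(0.85 × 49.1 × 305) = 110.36 mm.
M_n = T(d − a/2) = 1404.84 kN × (940 − 55.18) mm = 1243.03 kN·m.

M_n ≈ 1240 kN·m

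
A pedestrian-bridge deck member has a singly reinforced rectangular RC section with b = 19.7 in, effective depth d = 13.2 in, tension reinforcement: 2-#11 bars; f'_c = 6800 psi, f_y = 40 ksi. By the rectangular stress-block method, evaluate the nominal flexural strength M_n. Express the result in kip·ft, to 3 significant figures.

A_s = 2 × 1.56 = 3.12 in².
T = A_s f_y = 3.12 × 40 = 124.8 kips.
a = T/(0.85 f'_c b) = 124.8/(0.85 × 6.8 × 19.7) = 1.096 in.
M_n = T(d − a/2) = 124.8 × (13.2 − 0.548) = 1579.0 kip·in = 1579.0/12 = 131.58 kip·ft.

M_n ≈ 132 kip·ft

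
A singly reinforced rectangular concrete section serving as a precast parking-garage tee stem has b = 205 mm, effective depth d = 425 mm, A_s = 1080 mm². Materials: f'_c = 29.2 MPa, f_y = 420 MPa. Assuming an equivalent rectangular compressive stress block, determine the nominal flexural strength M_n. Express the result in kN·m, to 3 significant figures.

T = A_s f_y = 1080 × 420 = 453600 N = 453.6 kN.
From C = T: a = T/(0.85 f'_c b) = 453600/(0.85 × 29.2 × 205) = 89.15 mm.
M_n = T(d − a/2) = 453.6 kN × (425 − 44.575) mm = 172.56 kN·m.

M_n ≈ 173 kN·m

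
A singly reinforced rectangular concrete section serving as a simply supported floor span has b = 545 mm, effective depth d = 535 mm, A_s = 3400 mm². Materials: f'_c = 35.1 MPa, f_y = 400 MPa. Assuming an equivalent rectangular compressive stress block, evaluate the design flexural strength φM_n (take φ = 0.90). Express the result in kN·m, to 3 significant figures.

φM_n ≈ 604 kN·m

T = A_s f_y = 3400 × 400 = 1360000 N = 1360 kN.
From C = T: a = T/(0.85 f'_c b) = 1360000/(0.85 × 35.1 × 545) = 83.64 mm.
M_n = T(d − a/2) = 1360 kN × (535 − 41.82) mm = 670.72 kN·m.
φM_n = 0.90 × 670.72 = 603.65 kN·m.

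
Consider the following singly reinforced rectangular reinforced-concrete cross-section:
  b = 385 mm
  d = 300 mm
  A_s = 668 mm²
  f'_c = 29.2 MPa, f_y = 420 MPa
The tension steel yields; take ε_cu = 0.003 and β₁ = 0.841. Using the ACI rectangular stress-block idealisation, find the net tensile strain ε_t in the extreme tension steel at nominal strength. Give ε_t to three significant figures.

ε_t ≈ 0.0228

a = A_s f_y/(0.85 f'_c b) = 29.36 mm.
β₁ = 0.841, so c = a/β₁ = 29.36/0.841 = 34.91 mm.
From the linear strain diagram with ε_cu = 0.003: ε_t = 0.003 (d − c)/c = 0.003 × (300 − 34.91)/34.91 = 0.0228.
Since ε_t ≥ 0.005, the section is tension-controlled.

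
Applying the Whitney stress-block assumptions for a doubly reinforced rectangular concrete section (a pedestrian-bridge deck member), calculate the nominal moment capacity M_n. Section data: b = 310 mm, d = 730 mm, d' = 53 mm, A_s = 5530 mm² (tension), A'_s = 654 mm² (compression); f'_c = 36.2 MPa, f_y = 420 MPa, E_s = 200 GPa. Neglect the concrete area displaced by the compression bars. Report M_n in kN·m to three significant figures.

M_n ≈ 1460 kN·m

Assume both tension and compression steel yield.
Net tension couple steel: A_s − A'_s = 4876 mm².
a = (A_s − A'_s) f_y / (0.85 f'_c b) = 2047920/(0.85 × 36.2 × 310) = 214.70 mm.
c = a/β₁ = 214.70/0.791 = 271.43 mm; ε'_s = 0.003(c − d')/c = 0.0024 ≥ f_y/E_s = 0.0021, so compression steel does yield.
M_n = (A_s − A'_s) f_y (d − a/2) + A'_s f_y (d − d') = [2047920 × (730 − 107.35) + 274680 × (730 − 53)] × 10⁻⁶ = 1275.14 + 185.96 = 1461.10 kN·m.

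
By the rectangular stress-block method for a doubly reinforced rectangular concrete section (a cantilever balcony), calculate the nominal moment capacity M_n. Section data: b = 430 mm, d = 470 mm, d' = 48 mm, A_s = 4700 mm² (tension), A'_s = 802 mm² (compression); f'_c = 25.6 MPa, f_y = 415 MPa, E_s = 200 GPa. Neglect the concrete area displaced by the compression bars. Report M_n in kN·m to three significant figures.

M_n ≈ 761 kN·m

Assume both tension and compression steel yield.
Net tension couple steel: A_s − A'_s = 3898 mm².
a = (A_s − A'_s) f_y / (0.85 f'_c b) = 1617670/(0.85 × 25.6 × 430) = 172.89 mm.
c = a/β₁ = 172.89/0.85 = 203.40 mm; ε'_s = 0.003(c − d')/c = 0.0023 ≥ f_y/E_s = 0.0021, so compression steel does yield.
M_n = (A_s − A'_s) f_y (d − a/2) + A'_s f_y (d − d') = [1617670 × (470 − 86.445) + 332830 × (470 − 48)] × 10⁻⁶ = 620.47 + 140.45 = 760.92 kN·m.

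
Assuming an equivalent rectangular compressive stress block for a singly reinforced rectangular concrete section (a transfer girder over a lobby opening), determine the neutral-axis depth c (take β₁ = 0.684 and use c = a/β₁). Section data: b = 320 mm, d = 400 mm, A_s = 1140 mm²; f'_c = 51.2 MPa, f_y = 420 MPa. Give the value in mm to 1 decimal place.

c ≈ 50.3 mm

T = A_s f_y = 1140 × 420 = 478800 N = 478.8 kN.
Setting C = 0.85 f'_c a b equal to T: a = 478800/(0.85 × 51.2 × 320) = 34.381 mm.
With β₁ = 0.684, c = a/β₁ = 34.381/0.684 = 50.3 mm.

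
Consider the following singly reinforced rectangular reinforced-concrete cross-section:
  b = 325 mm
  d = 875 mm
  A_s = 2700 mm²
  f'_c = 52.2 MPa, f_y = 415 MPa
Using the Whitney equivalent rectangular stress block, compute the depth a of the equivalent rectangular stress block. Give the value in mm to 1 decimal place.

T = A_s f_y = 2700 × 415 = 1120500 N = 1120.5 kN.
Setting C = 0.85 f'_c a b equal to T: a = 1120500/(0.85 × 52.2 × 325) = 77.7 mm.

a ≈ 77.7 mm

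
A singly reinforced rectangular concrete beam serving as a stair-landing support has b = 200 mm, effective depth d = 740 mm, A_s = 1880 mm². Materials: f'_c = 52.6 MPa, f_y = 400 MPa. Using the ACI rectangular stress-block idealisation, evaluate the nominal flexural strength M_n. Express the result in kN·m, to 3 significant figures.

M_n ≈ 525 kN·m

T = A_s f_y = 1880 × 400 = 752000 N = 752 kN.
From C = T: a = T/(0.85 f'_c b) = 752000/(0.85 × 52.6 × 200) = 84.10 mm.
M_n = T(d − a/2) = 752 kN × (740 − 42.05) mm = 524.86 kN·m.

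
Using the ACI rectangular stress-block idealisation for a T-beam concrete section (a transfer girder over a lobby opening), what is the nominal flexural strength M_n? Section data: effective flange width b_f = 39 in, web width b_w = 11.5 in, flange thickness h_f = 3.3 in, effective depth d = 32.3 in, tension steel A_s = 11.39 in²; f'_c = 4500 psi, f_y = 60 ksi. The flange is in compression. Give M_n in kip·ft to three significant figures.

M_n ≈ 1680 kip·ft

Tension: T = A_s f_y = 11.39 × 60 = 683.4 kips.
Try a within the flange: a = T/(0.85 f'_c b_f) = 683.4/(0.85 × 4.5 × 39) = 4.581 in.
a = 4.581 > h_f = 3.3 in: the block extends into the web. Split into flange-overhang and web parts.
C_f = 0.85 f'_c (b_f − b_w) h_f = 0.85 × 4.5 × (39 − 11.5) × 3.3 = 347.1 kips.
Remaining web compression depth: a_w = (T − C_f)/(0.85 f'_c b_w) = (683.4 − 347.1)/(0.85 × 4.5 × 11.5) = 7.645 in.
M_n = C_f(d − h_f/2) + (T − C_f)(d − a_w/2) = 347.1 × (32.3 − 1.65) + 336.3 × (32.3 − 3.8225) = 10638.6 + 9577.0 = 20215.6 kip·in.
M_n = 20215.6/12 = 1684.63 kip·ft.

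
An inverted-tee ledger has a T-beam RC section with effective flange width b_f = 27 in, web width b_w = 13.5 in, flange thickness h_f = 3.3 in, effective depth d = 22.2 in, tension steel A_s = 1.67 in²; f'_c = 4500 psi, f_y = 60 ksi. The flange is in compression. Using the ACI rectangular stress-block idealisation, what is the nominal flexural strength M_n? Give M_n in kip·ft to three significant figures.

M_n ≈ 181 kip·ft

Tension: T = A_s f_y = 1.67 × 60 = 100.2 kips.
Try a within the flange: a = T/(0.85 f'_c b_f) = 100.2/(0.85 × 4.5 × 27) = 0.970 in.
Since a = 0.970 ≤ h_f = 3.3 in, the stress block lies entirely in the flange; analyse as a rectangular beam of width b_f.
M_n = T(d − a/2) = 100.2 × (22.2 − 0.485) = 2175.8 kip·in.
M_n = 2175.8/12 = 181.32 kip·ft.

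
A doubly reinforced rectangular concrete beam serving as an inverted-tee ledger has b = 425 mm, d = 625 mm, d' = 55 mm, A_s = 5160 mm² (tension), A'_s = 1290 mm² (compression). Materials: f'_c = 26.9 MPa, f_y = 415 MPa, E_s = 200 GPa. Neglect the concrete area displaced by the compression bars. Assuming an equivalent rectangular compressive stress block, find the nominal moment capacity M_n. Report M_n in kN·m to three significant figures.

Assume both tension and compression steel yield.
Net tension couple steel: A_s − A'_s = 3870 mm².
a = (A_s − A'_s) f_y / (0.85 f'_c b) = 1606050/(0.85 × 26.9 × 425) = 165.27 mm.
c = a/β₁ = 165.27/0.85 = 194.44 mm; ε'_s = 0.003(c − d')/c = 0.0022 ≥ f_y/E_s = 0.0021, so compression steel does yield.
M_n = (A_s − A'_s) f_y (d − a/2) + A'_s f_y (d − d') = [1606050 × (625 − 82.635) + 535350 × (625 − 55)] × 10⁻⁶ = 871.07 + 305.15 = 1176.22 kN·m.

M_n ≈ 1180 kN·m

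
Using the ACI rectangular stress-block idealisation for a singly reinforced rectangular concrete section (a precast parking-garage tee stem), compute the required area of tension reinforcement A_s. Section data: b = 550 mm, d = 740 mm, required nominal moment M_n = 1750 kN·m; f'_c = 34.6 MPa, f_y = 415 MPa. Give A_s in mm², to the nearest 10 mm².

A_s ≈ 6410 mm²

With M_n = 0.85 f'_c a b (d − a/2), solve the quadratic for a:
a = d − √(d² − 2M_n/(0.85 f'_c b)) = 740 − √(740² − 2 × 1750×10⁶/(0.85 × 34.6 × 550)) = 164.48 mm.
A_s = 0.85 f'_c a b / f_y = 0.85 × 34.6 × 164.48 × 550 / 415 = 6411.0 mm².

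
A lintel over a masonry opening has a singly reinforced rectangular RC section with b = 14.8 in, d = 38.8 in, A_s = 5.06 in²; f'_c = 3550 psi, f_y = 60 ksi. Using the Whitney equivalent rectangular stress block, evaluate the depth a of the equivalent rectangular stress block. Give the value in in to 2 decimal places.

T = A_s f_y = 5.06 × 60 = 303.6 kips.
a = T/(0.85 f'_c b) = 303.6/(0.85 × 3.55 × 14.8) = 6.80 in.

a ≈ 6.80 in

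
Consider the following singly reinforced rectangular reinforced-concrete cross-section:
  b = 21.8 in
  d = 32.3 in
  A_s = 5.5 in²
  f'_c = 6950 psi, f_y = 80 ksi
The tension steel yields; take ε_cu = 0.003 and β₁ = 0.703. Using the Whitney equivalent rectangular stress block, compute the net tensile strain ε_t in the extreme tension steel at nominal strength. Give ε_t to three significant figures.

ε_t ≈ 0.0169

a = A_s f_y/(0.85 f'_c b) = 3.417 in.
β₁ = 0.703, so c = a/β₁ = 3.417/0.703 = 4.861 in.
From the linear strain diagram with ε_cu = 0.003: ε_t = 0.003 (d − c)/c = 0.003 × (32.3 − 4.861)/4.861 = 0.0169.
Since ε_t ≥ 0.005, the section is tension-controlled.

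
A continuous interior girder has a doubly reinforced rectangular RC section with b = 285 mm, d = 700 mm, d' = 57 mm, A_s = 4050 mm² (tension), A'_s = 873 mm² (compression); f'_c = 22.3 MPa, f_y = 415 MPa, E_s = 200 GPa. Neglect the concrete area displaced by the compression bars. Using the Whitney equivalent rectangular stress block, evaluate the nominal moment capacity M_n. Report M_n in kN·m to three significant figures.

Assume both tension and compression steel yield.
Net tension couple steel: A_s − A'_s = 3177 mm².
a = (A_s − A'_s) f_y / (0.85 f'_c b) = 1318455/(0.85 × 22.3 × 285) = 244.06 mm.
c = a/β₁ = 244.06/0.85 = 287.13 mm; ε'_s = 0.003(c − d')/c = 0.0024 ≥ f_y/E_s = 0.0021, so compression steel does yield.
M_n = (A_s − A'_s) f_y (d − a/2) + A'_s f_y (d − d') = [1318455 × (700 − 122.03) + 362295 × (700 − 57)] × 10⁻⁶ = 762.03 + 232.96 = 994.99 kN·m.

M_n ≈ 995 kN·m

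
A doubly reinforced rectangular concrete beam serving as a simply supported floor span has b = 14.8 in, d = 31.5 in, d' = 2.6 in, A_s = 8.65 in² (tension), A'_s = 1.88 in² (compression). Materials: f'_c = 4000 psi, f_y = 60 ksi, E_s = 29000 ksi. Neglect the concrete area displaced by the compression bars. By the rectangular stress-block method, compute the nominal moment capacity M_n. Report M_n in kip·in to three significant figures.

M_n ≈ 14400 kip·in

Assume both steels yield.
a = (A_s − A'_s) f_y/(0.85 f'_c b) = (8.65 − 1.88) × 60/(0.85 × 4 × 14.8) = 8.072 in.
c = a/β₁ = 8.072/0.85 = 9.496 in; ε'_s = 0.003(c − d')/c = 0.0022 ≥ ε_y = 0.0021, so the compression steel yields.
M_n = (A_s − A'_s) f_y (d − a/2) + A'_s f_y (d − d') = 406.2 × (31.5 − 4.036) + 112.8 × (31.5 − 2.6) = 11155.9 + 3259.9 = 14415.8 kip·in.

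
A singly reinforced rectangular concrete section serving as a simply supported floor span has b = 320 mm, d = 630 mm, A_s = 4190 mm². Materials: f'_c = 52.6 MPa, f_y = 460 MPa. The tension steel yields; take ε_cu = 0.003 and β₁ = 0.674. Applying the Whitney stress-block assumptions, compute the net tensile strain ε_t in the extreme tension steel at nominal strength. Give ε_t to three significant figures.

ε_t ≈ 0.00646

a = A_s f_y/(0.85 f'_c b) = 134.72 mm.
β₁ = 0.674, so c = a/β₁ = 134.72/0.674 = 199.88 mm.
From the linear strain diagram with ε_cu = 0.003: ε_t = 0.003 (d − c)/c = 0.003 × (630 − 199.88)/199.88 = 0.00646.
Since ε_t ≥ 0.005, the section is tension-controlled.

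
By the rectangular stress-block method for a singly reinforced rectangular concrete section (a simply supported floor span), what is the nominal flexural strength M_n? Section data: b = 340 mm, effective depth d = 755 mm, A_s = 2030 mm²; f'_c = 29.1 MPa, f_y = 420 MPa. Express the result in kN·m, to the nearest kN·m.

T = A_s f_y = 2030 × 420 = 852600 N = 852.6 kN.
From C = T: a = T/(0.85 f'_c b) = 852600/(0.85 × 29.1 × 340) = 101.38 mm.
M_n = T(d − a/2) = 852.6 kN × (755 − 50.69) mm = 600.49 kN·m.

M_n ≈ 600 kN·m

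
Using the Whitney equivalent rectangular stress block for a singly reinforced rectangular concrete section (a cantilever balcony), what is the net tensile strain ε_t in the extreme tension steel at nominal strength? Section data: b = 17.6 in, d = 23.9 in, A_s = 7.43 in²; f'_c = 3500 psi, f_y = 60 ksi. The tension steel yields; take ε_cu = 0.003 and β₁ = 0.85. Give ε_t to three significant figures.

ε_t ≈ 0.00416

a = A_s f_y/(0.85 f'_c b) = 8.514 in.
β₁ = 0.85, so c = a/β₁ = 8.514/0.85 = 10.016 in.
From the linear strain diagram with ε_cu = 0.003: ε_t = 0.003 (d − c)/c = 0.003 × (23.9 − 10.016)/10.016 = 0.00416.
ε_t is between 0.004 and 0.005 — transition zone.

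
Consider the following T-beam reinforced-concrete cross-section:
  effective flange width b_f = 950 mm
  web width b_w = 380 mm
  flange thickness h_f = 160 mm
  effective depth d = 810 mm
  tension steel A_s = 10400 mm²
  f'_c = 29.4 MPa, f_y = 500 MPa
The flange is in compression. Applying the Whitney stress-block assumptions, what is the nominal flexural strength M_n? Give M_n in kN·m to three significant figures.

M_n ≈ 3580 kN·m

Tension: T = A_s f_y = 10400 × 500 = 5200000 N.
Try a within the flange: a = T/(0.85 f'_c b_f) = 5200000/(0.85 × 29.4 × 950) = 219.03 mm.
a = 219.03 > h_f = 160 mm: the block extends into the web. Split into flange-overhang and web parts.
C_f = 0.85 f'_c (b_f − b_w) h_f = 0.85 × 29.4 × (950 − 380) × 160 = 2279088 N.
Remaining web compression depth: a_w = (T − C_f)/(0.85 f'_c b_w) = (5200000 − 2279088)/(0.85 × 29.4 × 380) = 307.59 mm.
M_n = C_f(d − h_f/2) + (T − C_f)(d − a_w/2) = 2279088 × (810 − 80) + 2920912 × (810 − 153.795) = 1663.73 + 1916.72 = 3580.45 × 10⁶ N·mm.
M_n = 3580.45 kN·m.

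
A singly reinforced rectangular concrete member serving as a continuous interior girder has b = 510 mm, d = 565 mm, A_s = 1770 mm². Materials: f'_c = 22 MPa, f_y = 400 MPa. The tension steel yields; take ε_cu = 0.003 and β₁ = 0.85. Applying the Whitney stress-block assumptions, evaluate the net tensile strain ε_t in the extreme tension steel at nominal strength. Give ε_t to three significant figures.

ε_t ≈ 0.0164

a = A_s f_y/(0.85 f'_c b) = 74.24 mm.
β₁ = 0.85, so c = a/β₁ = 74.24/0.85 = 87.34 mm.
From the linear strain diagram with ε_cu = 0.003: ε_t = 0.003 (d − c)/c = 0.003 × (565 − 87.34)/87.34 = 0.0164.
Since ε_t ≥ 0.005, the section is tension-controlled.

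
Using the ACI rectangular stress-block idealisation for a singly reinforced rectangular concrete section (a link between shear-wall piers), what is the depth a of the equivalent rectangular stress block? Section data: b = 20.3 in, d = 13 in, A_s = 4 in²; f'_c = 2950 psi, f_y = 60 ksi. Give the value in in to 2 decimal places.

a ≈ 4.71 in

T = A_s f_y = 4 × 60 = 240 kips.
a = T/(0.85 f'_c b) = 240/(0.85 × 2.95 × 20.3) = 4.71 in.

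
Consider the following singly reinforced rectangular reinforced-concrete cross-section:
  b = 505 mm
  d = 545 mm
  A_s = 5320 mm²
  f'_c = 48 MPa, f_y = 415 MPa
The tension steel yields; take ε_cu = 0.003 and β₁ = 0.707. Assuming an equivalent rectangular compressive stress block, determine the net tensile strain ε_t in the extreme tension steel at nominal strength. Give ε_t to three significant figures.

a = A_s f_y/(0.85 f'_c b) = 107.15 mm.
β₁ = 0.707, so c = a/β₁ = 107.15/0.707 = 151.56 mm.
From the linear strain diagram with ε_cu = 0.003: ε_t = 0.003 (d − c)/c = 0.003 × (545 − 151.56)/151.56 = 0.00779.
Since ε_t ≥ 0.005, the section is tension-controlled.

ε_t ≈ 0.00779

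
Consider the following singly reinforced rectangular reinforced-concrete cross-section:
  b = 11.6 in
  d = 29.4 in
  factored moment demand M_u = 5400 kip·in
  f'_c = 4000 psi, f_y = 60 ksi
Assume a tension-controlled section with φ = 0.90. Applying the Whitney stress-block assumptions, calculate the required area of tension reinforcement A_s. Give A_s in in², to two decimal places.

M_n = M_u/φ = 5400/0.90 = 6000 kip·in.
From M_n = 0.85 f'_c a b (d − a/2):
a = d − √(d² − 2M_n/(0.85 f'_c b)) = 29.4 − √(29.4² − 2 × 6000/(0.85 × 4 × 11.6)) = 5.734 in.
A_s = 0.85 f'_c a b / f_y = 0.85 × 4 × 5.734 × 11.6 / 60 = 3.769 in².

A_s ≈ 3.77 in²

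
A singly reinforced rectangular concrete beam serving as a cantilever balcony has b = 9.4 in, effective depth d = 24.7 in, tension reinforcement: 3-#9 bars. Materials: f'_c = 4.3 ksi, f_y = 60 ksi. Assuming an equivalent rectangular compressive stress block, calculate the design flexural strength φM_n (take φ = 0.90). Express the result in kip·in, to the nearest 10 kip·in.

A_s = 3 × 1 = 3 in².
T = A_s f_y = 3 × 60 = 180 kips.
a = T/(0.85 f'_c b) = 180/(0.85 × 4.3 × 9.4) = 5.239 in.
M_n = T(d − a/2) = 180 × (24.7 − 2.6195) = 3974.5 kip·in.
φM_n = 0.90 × 3974.5 = 3577.1 kip·in.

φM_n ≈ 3580 kip·in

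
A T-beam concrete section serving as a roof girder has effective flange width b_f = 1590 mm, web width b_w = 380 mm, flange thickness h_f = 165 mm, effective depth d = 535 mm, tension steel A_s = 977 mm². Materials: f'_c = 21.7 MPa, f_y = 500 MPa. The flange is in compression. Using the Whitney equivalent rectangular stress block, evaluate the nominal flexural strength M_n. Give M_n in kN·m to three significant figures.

M_n ≈ 257 kN·m

Tension: T = A_s f_y = 977 × 500 = 488500 N.
Try a within the flange: a = T/(0.85 f'_c b_f) = 488500/(0.85 × 21.7 × 1590) = 16.66 mm.
Since a = 16.66 ≤ h_f = 165 mm, the stress block lies entirely in the flange; analyse as a rectangular beam of width b_f.
M_n = T(d − a/2) = 488500 × (535 − 8.33) = 257.28 × 10⁶ N·mm.
M_n = 257.28 kN·m.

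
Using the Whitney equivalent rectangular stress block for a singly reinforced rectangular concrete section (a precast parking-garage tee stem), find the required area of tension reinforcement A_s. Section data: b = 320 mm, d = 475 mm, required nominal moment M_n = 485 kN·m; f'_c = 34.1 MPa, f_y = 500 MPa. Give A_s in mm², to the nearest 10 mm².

With M_n = 0.85 f'_c a b (d − a/2), solve the quadratic for a:
a = d − √(d² − 2M_n/(0.85 f'_c b)) = 475 − √(475² − 2 × 485×10⁶/(0.85 × 34.1 × 320)) = 127.08 mm.
A_s = 0.85 f'_c a b / f_y = 0.85 × 34.1 × 127.08 × 320 / 500 = 2357.4 mm².

A_s ≈ 2360 mm²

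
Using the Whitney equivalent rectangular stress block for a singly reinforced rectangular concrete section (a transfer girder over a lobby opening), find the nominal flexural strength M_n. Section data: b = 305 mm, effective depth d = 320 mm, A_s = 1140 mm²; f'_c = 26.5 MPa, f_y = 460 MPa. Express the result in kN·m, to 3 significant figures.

T = A_s f_y = 1140 × 460 = 524400 N = 524.4 kN.
From C = T: a = T/(0.85 f'_c b) = 524400/(0.85 × 26.5 × 305) = 76.33 mm.
M_n = T(d − a/2) = 524.4 kN × (320 − 38.165) mm = 147.79 kN·m.

M_n ≈ 148 kN·m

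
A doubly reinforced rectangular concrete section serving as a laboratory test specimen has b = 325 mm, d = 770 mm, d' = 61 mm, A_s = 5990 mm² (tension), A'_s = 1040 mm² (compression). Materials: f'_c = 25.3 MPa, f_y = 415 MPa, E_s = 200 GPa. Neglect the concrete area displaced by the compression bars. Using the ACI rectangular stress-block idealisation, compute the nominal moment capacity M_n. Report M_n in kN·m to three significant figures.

Assume both tension and compression steel yield.
Net tension couple steel: A_s − A'_s = 4950 mm².
a = (A_s − A'_s) f_y / (0.85 f'_c b) = 2054250/(0.85 × 25.3 × 325) = 293.92 mm.
c = a/β₁ = 293.92/0.85 = 345.79 mm; ε'_s = 0.003(c − d')/c = 0.0025 ≥ f_y/E_s = 0.0021, so compression steel does yield.
M_n = (A_s − A'_s) f_y (d − a/2) + A'_s f_y (d − d') = [2054250 × (770 − 146.96) + 431600 × (770 − 61)] × 10⁻⁶ = 1279.88 + 306.00 = 1585.88 kN·m.

M_n ≈ 1590 kN·m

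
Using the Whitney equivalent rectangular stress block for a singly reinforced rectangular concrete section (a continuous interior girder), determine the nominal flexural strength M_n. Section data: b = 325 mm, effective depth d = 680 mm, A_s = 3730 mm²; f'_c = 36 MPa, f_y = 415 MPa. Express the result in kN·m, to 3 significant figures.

T = A_s f_y = 3730 × 415 = 1547950 N = 1547.95 kN.
From C = T: a = T/(0.85 f'_c b) = 1547950/(0.85 × 36 × 325) = 155.65 mm.
M_n = T(d − a/2) = 1547.95 kN × (680 − 77.825) mm = 932.14 kN·m.

M_n ≈ 932 kN·m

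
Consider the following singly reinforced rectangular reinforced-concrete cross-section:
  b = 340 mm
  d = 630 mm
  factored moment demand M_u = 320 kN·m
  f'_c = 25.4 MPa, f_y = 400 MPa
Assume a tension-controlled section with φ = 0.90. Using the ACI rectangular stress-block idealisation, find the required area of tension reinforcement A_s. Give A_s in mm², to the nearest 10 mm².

A_s ≈ 1510 mm²

M_n = M_u/φ = 320/0.90 = 355.556 kN·m.
With M_n = 0.85 f'_c a b (d − a/2), solve the quadratic for a:
a = d − √(d² − 2M_n/(0.85 f'_c b)) = 630 − √(630² − 2 × 355.556×10⁶/(0.85 × 25.4 × 340)) = 82.25 mm.
A_s = 0.85 f'_c a b / f_y = 0.85 × 25.4 × 82.25 × 340 / 400 = 1509.4 mm².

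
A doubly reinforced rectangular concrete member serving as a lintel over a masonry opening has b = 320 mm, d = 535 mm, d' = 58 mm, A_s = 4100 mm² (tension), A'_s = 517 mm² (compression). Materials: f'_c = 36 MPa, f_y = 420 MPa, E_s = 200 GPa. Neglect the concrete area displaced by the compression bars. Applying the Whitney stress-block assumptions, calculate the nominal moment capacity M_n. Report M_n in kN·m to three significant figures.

Assume both tension and compression steel yield.
Net tension couple steel: A_s − A'_s = 3583 mm².
a = (A_s − A'_s) f_y / (0.85 f'_c b) = 1504860/(0.85 × 36 × 320) = 153.68 mm.
c = a/β₁ = 153.68/0.793 = 193.80 mm; ε'_s = 0.003(c − d')/c = 0.0021 ≥ f_y/E_s = 0.0021, so compression steel does yield.
M_n = (A_s − A'_s) f_y (d − a/2) + A'_s f_y (d − d') = [1504860 × (535 − 76.84) + 217140 × (535 − 58)] × 10⁻⁶ = 689.47 + 103.58 = 793.05 kN·m.

M_n ≈ 793 kN·m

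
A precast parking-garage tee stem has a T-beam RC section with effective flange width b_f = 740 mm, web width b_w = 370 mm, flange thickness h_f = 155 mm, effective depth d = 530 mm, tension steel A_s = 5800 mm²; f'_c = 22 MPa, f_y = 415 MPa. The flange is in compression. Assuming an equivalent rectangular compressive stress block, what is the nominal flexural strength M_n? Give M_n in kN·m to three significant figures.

Tension: T = A_s f_y = 5800 × 415 = 2407000 N.
Try a within the flange: a = T/(0.85 f'_c b_f) = 2407000/(0.85 × 22 × 740) = 173.94 mm.
a = 173.94 > h_f = 155 mm: the block extends into the web. Split into flange-overhang and web parts.
C_f = 0.85 f'_c (b_f − b_w) h_f = 0.85 × 22 × (740 − 370) × 155 = 1072445 N.
Remaining web compression depth: a_w = (T − C_f)/(0.85 f'_c b_w) = (2407000 − 1072445)/(0.85 × 22 × 370) = 192.88 mm.
M_n = C_f(d − h_f/2) + (T − C_f)(d − a_w/2) = 1072445 × (530 − 77.5) + 1334555 × (530 − 96.44) = 485.28 + 578.61 = 1063.89 × 10⁶ N·mm.
M_n = 1063.89 kN·m.

M_n ≈ 1060 kN·m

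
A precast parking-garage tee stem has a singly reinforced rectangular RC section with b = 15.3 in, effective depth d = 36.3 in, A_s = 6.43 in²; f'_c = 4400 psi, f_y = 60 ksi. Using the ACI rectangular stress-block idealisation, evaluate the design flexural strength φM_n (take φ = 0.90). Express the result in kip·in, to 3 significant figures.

φM_n ≈ 11400 kip·in

T = A_s f_y = 6.43 × 60 = 385.8 kips.
a = T/(0.85 f'_c b) = 385.8/(0.85 × 4.4 × 15.3) = 6.742 in.
M_n = T(d − a/2) = 385.8 × (36.3 − 3.371) = 12704.0 kip·in.
φM_n = 0.90 × 12704.0 = 11433.6 kip·in.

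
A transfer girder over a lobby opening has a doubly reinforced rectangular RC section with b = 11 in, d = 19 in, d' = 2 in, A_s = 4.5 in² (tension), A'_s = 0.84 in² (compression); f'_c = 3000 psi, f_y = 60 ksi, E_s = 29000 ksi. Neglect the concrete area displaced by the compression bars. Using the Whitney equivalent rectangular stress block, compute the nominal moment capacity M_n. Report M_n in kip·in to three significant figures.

M_n ≈ 4170 kip·in

Assume both steels yield.
a = (A_s − A'_s) f_y/(0.85 f'_c b) = (4.5 − 0.84) × 60/(0.85 × 3 × 11) = 7.829 in.
c = a/β₁ = 7.829/0.85 = 9.211 in; ε'_s = 0.003(c − d')/c = 0.0023 ≥ ε_y = 0.0021, so the compression steel yields.
M_n = (A_s − A'_s) f_y (d − a/2) + A'_s f_y (d − d') = 219.6 × (19 − 3.9145) + 50.4 × (19 − 2) = 3312.8 + 856.8 = 4169.6 kip·in.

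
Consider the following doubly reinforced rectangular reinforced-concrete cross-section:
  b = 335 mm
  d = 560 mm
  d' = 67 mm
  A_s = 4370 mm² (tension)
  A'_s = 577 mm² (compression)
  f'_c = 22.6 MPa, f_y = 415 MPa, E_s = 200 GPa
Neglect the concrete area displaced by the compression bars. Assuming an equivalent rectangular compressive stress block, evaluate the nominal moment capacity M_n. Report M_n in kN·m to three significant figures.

Assume both tension and compression steel yield.
Net tension couple steel: A_s − A'_s = 3793 mm².
a = (A_s − A'_s) f_y / (0.85 f'_c b) = 1574095/(0.85 × 22.6 × 335) = 244.60 mm.
c = a/β₁ = 244.60/0.85 = 287.76 mm; ε'_s = 0.003(c − d')/c = 0.0023 ≥ f_y/E_s = 0.0021, so compression steel does yield.
M_n = (A_s − A'_s) f_y (d − a/2) + A'_s f_y (d − d') = [1574095 × (560 − 122.3) + 239455 × (560 − 67)] × 10⁻⁶ = 688.98 + 118.05 = 807.03 kN·m.

M_n ≈ 807 kN·m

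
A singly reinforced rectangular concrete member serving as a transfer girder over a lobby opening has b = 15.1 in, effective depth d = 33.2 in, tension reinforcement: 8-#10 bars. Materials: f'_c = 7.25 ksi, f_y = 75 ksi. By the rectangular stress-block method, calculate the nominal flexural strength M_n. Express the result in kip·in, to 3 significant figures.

A_s = 8 × 1.27 = 10.16 in².
T = A_s f_y = 10.16 × 75 = 762 kips.
a = T/(0.85 f'_c b) = 762/(0.85 × 7.25 × 15.1) = 8.189 in.
M_n = T(d − a/2) = 762 × (33.2 − 4.0945) = 22178.4 kip·in.

M_n ≈ 22200 kip·in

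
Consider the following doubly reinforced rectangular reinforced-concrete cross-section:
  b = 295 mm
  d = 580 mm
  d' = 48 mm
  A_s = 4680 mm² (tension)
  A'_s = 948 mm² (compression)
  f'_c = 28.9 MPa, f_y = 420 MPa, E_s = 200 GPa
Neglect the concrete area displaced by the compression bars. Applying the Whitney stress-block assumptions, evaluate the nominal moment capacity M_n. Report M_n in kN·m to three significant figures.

Assume both tension and compression steel yield.
Net tension couple steel: A_s − A'_s = 3732 mm².
a = (A_s − A'_s) f_y / (0.85 f'_c b) = 1567440/(0.85 × 28.9 × 295) = 216.30 mm.
c = a/β₁ = 216.30/0.844 = 256.28 mm; ε'_s = 0.003(c − d')/c = 0.0024 ≥ f_y/E_s = 0.0021, so compression steel does yield.
M_n = (A_s − A'_s) f_y (d − a/2) + A'_s f_y (d − d') = [1567440 × (580 − 108.15) + 398160 × (580 − 48)] × 10⁻⁶ = 739.60 + 211.82 = 951.42 kN·m.

M_n ≈ 951 kN·m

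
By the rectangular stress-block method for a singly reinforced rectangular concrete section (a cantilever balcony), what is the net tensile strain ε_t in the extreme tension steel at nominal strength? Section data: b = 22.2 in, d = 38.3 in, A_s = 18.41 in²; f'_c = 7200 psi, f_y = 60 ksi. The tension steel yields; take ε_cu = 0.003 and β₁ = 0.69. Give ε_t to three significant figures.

ε_t ≈ 0.00675

a = A_s f_y/(0.85 f'_c b) = 8.130 in.
β₁ = 0.69, so c = a/β₁ = 8.130/0.69 = 11.783 in.
From the linear strain diagram with ε_cu = 0.003: ε_t = 0.003 (d − c)/c = 0.003 × (38.3 − 11.783)/11.783 = 0.00675.
Since ε_t ≥ 0.005, the section is tension-controlled.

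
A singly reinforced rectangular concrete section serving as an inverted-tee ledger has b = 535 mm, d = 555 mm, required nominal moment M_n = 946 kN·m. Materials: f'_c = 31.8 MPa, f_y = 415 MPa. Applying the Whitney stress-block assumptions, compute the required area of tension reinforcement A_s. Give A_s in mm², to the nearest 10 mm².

A_s ≈ 4670 mm²

With M_n = 0.85 f'_c a b (d − a/2), solve the quadratic for a:
a = d − √(d² − 2M_n/(0.85 f'_c b)) = 555 − √(555² − 2 × 946×10⁶/(0.85 × 31.8 × 535)) = 134.06 mm.
A_s = 0.85 f'_c a b / f_y = 0.85 × 31.8 × 134.06 × 535 / 415 = 4671.4 mm².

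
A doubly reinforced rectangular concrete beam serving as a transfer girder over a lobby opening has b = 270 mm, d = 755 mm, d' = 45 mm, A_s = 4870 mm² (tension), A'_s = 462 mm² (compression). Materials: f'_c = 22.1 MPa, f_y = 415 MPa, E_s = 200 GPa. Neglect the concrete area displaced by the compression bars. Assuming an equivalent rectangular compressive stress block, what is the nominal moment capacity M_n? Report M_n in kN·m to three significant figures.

M_n ≈ 1190 kN·m

Assume both tension and compression steel yield.
Net tension couple steel: A_s − A'_s = 4408 mm².
a = (A_s − A'_s) f_y / (0.85 f'_c b) = 1829320/(0.85 × 22.1 × 270) = 360.67 mm.
c = a/β₁ = 360.67/0.85 = 424.32 mm; ε'_s = 0.003(c − d')/c = 0.0027 ≥ f_y/E_s = 0.0021, so compression steel does yield.
M_n = (A_s − A'_s) f_y (d − a/2) + A'_s f_y (d − d') = [1829320 × (755 − 180.335) + 191730 × (755 − 45)] × 10⁻⁶ = 1051.25 + 136.13 = 1187.38 kN·m.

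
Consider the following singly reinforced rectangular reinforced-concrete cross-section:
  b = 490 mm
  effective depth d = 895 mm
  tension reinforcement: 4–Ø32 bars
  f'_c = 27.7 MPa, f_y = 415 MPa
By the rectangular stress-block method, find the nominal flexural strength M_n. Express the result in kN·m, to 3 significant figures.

M_n ≈ 1120 kN·m

A_s = 4 × 804 = 3216 mm².
T = A_s f_y = 3216 × 415 = 1334640 N = 1334.64 kN.
From C = T: a = T/(0.85 f'_c b) = 1334640/(0.85 × 27.7 × 490) = 115.68 mm.
M_n = T(d − a/2) = 1334.64 kN × (895 − 57.84) mm = 1117.31 kN·m.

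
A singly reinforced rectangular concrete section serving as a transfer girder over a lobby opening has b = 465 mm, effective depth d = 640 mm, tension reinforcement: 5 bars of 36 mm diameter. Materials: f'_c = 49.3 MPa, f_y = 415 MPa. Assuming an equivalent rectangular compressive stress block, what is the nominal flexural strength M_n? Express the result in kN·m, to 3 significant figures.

A_s = 5 × 1018 = 5090 mm².
T = A_s f_y = 5090 × 415 = 2112350 N = 2112.35 kN.
From C = T: a = T/(0.85 f'_c b) = 2112350/(0.85 × 49.3 × 465) = 108.40 mm.
M_n = T(d − a/2) = 2112.35 kN × (640 − 54.2) mm = 1237.41 kN·m.

M_n ≈ 1240 kN·m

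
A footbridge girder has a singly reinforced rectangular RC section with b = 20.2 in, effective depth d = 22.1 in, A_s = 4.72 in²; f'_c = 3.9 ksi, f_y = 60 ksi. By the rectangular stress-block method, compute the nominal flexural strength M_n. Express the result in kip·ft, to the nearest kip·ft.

M_n ≈ 472 kip·ft

T = A_s f_y = 4.72 × 60 = 283.2 kips.
a = T/(0.85 f'_c b) = 283.2/(0.85 × 3.9 × 20.2) = 4.229 in.
M_n = T(d − a/2) = 283.2 × (22.1 − 2.1145) = 5659.9 kip·in = 5659.9/12 = 471.66 kip·ft.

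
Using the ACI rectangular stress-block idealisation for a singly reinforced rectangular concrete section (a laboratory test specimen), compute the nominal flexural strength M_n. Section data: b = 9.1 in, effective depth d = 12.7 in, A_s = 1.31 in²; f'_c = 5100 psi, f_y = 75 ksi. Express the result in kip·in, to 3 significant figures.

M_n ≈ 1130 kip·in

T = A_s f_y = 1.31 × 75 = 98.25 kips.
a = T/(0.85 f'_c b) = 98.25/(0.85 × 5.1 × 9.1) = 2.491 in.
M_n = T(d − a/2) = 98.25 × (12.7 − 1.2455) = 1125.4 kip·in.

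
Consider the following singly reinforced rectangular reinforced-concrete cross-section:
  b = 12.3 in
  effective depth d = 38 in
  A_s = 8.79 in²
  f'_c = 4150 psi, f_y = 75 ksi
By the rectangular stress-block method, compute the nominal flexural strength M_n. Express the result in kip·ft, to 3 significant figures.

M_n ≈ 1670 kip·ft

T = A_s f_y = 8.79 × 75 = 659.25 kips.
a = T/(0.85 f'_c b) = 659.25/(0.85 × 4.15 × 12.3) = 15.194 in.
M_n = T(d − a/2) = 659.25 × (38 − 7.597) = 20043.2 kip·in = 20043.2/12 = 1670.27 kip·ft.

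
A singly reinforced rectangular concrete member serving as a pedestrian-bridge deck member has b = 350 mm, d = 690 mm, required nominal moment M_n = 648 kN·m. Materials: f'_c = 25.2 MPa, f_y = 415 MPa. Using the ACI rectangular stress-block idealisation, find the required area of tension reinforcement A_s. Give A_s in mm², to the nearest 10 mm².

With M_n = 0.85 f'_c a b (d − a/2), solve the quadratic for a:
a = d − √(d² − 2M_n/(0.85 f'_c b)) = 690 − √(690² − 2 × 648×10⁶/(0.85 × 25.2 × 350)) = 139.34 mm.
A_s = 0.85 f'_c a b / f_y = 0.85 × 25.2 × 139.34 × 350 / 415 = 2517.2 mm².

A_s ≈ 2520 mm²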